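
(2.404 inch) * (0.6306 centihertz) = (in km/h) 0.001386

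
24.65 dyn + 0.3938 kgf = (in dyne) 3.862e+05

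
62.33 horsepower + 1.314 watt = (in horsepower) 62.33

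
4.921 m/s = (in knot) 9.566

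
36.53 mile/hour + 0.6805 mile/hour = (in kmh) 59.88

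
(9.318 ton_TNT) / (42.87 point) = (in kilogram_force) 2.629e+11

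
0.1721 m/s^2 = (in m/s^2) 0.1721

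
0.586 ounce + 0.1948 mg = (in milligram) 1.661e+04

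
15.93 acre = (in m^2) 6.447e+04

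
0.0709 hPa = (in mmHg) 0.05318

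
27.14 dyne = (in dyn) 27.14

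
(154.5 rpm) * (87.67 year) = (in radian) 4.473e+10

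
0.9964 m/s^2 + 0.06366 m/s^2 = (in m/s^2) 1.06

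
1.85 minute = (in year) 3.52e-06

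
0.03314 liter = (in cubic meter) 3.314e-05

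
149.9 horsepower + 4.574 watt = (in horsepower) 149.9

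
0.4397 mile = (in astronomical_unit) 4.73e-09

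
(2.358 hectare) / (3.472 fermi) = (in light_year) 717.9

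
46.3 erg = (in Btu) 4.388e-09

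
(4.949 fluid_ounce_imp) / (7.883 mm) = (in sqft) 0.192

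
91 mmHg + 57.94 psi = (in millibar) 4116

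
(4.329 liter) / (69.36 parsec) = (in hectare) 2.023e-25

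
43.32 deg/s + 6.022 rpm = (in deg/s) 79.45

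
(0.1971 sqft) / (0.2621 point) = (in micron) 1.98e+08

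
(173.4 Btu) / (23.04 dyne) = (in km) 7.94e+05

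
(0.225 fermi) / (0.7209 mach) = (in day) 1.061e-23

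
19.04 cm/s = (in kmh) 0.6854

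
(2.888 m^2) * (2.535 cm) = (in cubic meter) 0.07321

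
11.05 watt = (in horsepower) 0.01482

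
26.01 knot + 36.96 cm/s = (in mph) 30.76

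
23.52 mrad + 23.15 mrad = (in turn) 0.007428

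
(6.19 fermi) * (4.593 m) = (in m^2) 2.843e-14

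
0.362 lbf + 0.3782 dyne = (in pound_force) 0.362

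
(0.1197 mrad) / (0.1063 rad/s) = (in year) 3.571e-11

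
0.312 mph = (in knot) 0.2711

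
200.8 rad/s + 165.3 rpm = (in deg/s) 1.25e+04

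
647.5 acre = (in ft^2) 2.821e+07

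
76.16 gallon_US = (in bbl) 1.813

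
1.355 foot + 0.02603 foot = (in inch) 16.57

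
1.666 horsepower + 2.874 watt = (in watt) 1245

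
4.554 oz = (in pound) 0.2846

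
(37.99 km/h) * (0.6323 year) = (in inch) 8.284e+09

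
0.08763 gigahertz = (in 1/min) 5.258e+09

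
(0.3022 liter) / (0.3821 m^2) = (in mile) 4.914e-07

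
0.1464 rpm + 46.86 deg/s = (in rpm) 7.956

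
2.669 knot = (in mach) 0.004032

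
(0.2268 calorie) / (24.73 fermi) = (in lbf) 8.626e+12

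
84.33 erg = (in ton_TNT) 2.016e-15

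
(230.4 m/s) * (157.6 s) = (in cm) 3.631e+06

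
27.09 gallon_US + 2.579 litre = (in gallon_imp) 23.12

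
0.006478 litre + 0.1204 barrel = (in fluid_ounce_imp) 673.9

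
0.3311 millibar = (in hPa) 0.3311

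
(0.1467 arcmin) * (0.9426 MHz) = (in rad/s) 40.22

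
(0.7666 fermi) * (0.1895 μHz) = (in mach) 4.266e-25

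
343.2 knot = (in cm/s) 1.766e+04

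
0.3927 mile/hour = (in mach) 0.0005156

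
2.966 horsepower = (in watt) 2212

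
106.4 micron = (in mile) 6.611e-08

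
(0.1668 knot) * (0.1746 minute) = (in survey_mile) 0.0005586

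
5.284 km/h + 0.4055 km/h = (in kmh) 5.69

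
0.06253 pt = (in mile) 1.371e-08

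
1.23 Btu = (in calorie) 310.2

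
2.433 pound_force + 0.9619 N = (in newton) 11.78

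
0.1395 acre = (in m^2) 564.5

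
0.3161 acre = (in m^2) 1279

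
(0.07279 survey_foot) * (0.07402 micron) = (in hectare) 1.642e-13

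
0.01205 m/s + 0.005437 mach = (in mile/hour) 4.168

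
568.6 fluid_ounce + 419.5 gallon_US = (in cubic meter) 1.605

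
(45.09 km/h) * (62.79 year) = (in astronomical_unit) 0.1658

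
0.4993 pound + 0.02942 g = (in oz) 7.99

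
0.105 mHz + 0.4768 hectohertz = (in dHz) 476.8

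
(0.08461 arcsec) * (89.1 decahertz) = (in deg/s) 0.02094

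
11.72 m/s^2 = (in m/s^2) 11.72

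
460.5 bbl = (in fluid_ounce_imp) 2.577e+06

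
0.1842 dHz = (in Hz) 0.01842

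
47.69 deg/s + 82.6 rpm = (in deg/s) 543.3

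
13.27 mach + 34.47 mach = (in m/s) 1.626e+04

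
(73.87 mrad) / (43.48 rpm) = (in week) 2.682e-08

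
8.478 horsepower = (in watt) 6322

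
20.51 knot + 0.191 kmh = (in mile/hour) 23.72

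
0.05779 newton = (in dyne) 5779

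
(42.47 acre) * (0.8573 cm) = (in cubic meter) 1473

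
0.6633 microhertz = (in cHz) 6.633e-05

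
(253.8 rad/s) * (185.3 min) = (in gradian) 1.796e+08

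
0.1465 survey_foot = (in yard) 0.04883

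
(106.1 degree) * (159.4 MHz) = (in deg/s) 1.691e+10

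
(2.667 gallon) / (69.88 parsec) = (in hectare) 4.682e-25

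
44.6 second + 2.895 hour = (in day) 0.1211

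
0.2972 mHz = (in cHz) 0.02972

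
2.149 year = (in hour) 1.883e+04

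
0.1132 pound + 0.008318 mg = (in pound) 0.1132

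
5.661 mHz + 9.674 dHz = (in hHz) 0.009731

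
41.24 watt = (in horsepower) 0.0553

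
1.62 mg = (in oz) 5.714e-05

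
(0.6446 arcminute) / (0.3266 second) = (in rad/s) 0.0005741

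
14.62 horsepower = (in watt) 1.09e+04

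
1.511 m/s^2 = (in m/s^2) 1.511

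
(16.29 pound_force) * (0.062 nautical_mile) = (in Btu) 7.886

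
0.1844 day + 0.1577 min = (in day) 0.1845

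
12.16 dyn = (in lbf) 2.734e-05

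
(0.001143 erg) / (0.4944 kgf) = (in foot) 7.734e-11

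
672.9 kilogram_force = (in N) 6599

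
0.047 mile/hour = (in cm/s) 2.101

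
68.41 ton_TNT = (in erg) 2.862e+18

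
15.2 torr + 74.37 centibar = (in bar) 0.764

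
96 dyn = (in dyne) 96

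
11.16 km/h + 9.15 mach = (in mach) 9.159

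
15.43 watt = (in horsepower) 0.02069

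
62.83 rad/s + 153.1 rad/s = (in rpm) 2062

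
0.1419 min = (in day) 9.854e-05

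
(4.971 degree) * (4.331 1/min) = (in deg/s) 0.3588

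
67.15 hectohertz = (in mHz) 6.715e+06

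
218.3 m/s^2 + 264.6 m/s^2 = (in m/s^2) 482.9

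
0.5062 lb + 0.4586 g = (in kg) 0.2301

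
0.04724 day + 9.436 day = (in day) 9.483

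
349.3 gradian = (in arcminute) 1.886e+04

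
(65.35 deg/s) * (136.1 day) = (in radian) 1.341e+07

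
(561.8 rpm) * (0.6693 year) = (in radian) 1.242e+09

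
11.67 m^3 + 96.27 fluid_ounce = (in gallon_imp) 2568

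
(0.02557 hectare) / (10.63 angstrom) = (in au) 1.608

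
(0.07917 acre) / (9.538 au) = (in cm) 2.245e-08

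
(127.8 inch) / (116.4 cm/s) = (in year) 8.843e-08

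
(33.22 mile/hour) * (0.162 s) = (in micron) 2.406e+06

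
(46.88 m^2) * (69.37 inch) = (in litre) 8.26e+04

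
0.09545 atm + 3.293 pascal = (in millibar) 96.75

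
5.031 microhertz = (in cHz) 0.0005031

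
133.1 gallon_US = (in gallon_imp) 110.8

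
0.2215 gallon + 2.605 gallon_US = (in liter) 10.7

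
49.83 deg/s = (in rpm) 8.305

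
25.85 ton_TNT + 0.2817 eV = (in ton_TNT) 25.85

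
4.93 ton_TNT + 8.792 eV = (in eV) 1.287e+29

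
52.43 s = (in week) 8.669e-05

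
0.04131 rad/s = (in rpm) 0.3945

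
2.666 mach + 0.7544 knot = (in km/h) 3269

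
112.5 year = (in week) 5866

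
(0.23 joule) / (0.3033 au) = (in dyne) 5.069e-07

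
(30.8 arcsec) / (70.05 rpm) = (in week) 3.366e-11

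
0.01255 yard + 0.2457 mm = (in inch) 0.4615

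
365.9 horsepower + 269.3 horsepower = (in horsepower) 635.2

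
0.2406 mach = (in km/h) 294.9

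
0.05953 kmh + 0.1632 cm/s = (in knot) 0.03532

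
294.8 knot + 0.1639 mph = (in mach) 0.4456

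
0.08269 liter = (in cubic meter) 8.269e-05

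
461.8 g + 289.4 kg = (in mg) 2.899e+08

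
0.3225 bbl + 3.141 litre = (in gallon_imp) 11.97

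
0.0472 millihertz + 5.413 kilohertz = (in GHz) 5.413e-06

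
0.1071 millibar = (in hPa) 0.1071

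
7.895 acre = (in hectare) 3.195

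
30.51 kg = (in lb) 67.26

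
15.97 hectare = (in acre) 39.46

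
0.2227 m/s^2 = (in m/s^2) 0.2227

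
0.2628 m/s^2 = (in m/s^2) 0.2628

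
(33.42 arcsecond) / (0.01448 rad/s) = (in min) 0.0001865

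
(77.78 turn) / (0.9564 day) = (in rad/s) 0.005914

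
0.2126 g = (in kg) 0.0002126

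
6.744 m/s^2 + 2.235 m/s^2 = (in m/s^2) 8.979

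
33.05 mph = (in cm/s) 1477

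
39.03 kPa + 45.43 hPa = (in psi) 6.32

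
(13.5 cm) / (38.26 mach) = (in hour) 2.879e-09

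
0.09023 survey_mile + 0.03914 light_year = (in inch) 1.458e+16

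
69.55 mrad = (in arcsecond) 1.435e+04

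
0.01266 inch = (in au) 2.15e-15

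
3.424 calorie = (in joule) 14.33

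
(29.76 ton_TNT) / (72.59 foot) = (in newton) 5.628e+09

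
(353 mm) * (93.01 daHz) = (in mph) 734.4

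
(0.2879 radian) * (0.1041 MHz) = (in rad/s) 2.997e+04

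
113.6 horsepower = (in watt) 8.471e+04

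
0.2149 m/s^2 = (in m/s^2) 0.2149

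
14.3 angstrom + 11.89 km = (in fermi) 1.189e+19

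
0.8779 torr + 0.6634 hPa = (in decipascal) 1834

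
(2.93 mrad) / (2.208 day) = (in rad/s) 1.536e-08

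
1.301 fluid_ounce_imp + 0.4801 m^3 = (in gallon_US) 126.8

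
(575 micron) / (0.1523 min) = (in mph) 0.0001408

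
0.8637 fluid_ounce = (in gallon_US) 0.006748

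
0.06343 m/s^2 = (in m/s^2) 0.06343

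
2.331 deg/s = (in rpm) 0.3885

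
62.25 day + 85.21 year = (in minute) 4.488e+07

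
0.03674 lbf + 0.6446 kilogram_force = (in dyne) 6.485e+05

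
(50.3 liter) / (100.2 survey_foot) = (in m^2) 0.001647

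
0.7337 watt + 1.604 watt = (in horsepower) 0.003135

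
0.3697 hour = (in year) 4.22e-05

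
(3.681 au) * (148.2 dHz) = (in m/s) 8.161e+12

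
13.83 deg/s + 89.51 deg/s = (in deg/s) 103.3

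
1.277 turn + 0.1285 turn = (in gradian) 562.2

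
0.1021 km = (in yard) 111.7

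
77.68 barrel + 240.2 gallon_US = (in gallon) 3503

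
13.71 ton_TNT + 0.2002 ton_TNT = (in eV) 3.633e+29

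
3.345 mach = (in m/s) 1139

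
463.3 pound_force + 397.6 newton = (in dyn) 2.458e+08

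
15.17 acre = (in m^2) 6.139e+04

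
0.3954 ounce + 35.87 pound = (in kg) 16.28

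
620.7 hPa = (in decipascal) 6.207e+05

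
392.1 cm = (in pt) 1.111e+04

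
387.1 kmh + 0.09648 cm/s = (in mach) 0.3158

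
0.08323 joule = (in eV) 5.195e+17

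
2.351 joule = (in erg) 2.351e+07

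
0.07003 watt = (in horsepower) 9.391e-05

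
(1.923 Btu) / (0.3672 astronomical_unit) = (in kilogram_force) 3.766e-09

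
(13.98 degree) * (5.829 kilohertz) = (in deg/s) 8.149e+04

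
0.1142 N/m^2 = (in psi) 1.656e-05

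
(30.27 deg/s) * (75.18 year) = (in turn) 1.994e+08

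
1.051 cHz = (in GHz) 1.051e-11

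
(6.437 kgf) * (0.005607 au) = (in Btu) 5.019e+07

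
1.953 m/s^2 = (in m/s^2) 1.953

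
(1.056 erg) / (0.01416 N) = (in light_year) 7.883e-22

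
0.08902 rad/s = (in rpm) 0.8501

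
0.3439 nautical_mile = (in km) 0.6369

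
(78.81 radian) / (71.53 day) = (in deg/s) 0.0007306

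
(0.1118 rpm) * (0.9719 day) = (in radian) 983.1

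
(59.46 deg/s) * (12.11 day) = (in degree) 6.221e+07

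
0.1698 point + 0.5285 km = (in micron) 5.285e+08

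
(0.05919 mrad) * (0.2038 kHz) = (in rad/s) 0.01206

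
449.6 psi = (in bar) 31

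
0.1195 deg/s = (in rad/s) 0.002086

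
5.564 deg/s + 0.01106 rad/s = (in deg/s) 6.198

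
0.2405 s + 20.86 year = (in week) 1088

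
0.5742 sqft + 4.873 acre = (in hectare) 1.972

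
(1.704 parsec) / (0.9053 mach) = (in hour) 4.738e+10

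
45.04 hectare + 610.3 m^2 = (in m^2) 4.51e+05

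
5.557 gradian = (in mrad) 87.29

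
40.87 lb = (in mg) 1.854e+07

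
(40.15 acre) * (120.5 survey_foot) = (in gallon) 1.576e+09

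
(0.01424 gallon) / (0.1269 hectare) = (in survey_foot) 1.394e-07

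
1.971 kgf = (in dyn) 1.933e+06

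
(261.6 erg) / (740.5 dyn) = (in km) 3.533e-06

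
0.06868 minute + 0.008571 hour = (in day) 0.0004048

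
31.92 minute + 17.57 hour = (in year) 0.002066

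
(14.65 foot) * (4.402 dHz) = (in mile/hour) 4.397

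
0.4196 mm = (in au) 2.805e-15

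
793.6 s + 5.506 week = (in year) 0.1056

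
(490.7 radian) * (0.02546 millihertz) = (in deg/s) 0.7158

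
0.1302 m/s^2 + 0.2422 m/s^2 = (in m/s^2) 0.3724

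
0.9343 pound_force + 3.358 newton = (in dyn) 7.514e+05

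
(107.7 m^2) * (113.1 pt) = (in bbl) 27.03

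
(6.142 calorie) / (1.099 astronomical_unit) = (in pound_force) 3.514e-11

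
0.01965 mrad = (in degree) 0.001126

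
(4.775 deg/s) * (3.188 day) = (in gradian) 1.461e+06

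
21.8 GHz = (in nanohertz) 2.18e+19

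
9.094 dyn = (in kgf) 9.273e-06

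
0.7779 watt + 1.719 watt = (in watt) 2.497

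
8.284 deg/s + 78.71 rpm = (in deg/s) 480.5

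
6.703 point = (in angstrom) 2.365e+07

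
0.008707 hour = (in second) 31.35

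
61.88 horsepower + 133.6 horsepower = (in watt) 1.458e+05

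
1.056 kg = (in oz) 37.25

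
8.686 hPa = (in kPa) 0.8686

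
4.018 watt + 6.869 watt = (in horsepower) 0.0146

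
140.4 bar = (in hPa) 1.404e+05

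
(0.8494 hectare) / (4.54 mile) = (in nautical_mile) 0.0006277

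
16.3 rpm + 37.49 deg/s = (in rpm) 22.55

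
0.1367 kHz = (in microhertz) 1.367e+08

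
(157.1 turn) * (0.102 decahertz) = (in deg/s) 5.769e+04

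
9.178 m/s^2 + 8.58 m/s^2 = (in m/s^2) 17.76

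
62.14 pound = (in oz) 994.2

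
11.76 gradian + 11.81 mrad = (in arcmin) 675.6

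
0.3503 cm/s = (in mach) 1.029e-05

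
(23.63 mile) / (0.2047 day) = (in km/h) 7.741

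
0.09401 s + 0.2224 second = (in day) 3.662e-06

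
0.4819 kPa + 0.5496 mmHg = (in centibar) 0.5552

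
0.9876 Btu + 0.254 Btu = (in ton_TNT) 3.131e-07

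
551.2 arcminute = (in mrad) 160.3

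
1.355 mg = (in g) 0.001355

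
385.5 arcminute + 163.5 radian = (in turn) 26.04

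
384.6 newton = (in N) 384.6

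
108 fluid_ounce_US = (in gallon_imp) 0.7026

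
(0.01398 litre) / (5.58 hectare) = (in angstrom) 2.505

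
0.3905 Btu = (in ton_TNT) 9.847e-08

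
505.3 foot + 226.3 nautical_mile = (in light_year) 4.432e-11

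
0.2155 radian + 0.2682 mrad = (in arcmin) 741.8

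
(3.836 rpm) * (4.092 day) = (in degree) 8.137e+06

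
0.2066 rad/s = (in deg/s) 11.84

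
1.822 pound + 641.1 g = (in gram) 1468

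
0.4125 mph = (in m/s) 0.1844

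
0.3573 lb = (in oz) 5.717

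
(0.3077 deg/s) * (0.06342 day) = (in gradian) 1873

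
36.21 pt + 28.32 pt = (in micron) 2.276e+04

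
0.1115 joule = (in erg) 1.115e+06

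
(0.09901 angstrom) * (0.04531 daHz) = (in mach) 1.318e-14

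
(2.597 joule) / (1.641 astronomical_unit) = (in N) 1.058e-11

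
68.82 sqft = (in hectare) 0.0006394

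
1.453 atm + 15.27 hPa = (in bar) 1.488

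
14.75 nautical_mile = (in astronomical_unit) 1.826e-07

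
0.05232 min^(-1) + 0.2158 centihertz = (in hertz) 0.00303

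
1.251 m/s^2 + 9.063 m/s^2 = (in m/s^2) 10.31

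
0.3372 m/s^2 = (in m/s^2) 0.3372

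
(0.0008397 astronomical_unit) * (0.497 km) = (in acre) 1.543e+07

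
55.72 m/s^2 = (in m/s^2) 55.72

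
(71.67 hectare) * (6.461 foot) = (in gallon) 3.729e+08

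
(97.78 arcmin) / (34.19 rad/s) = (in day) 9.629e-09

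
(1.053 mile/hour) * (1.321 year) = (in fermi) 1.961e+22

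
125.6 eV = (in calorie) 4.81e-18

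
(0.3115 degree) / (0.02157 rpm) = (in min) 0.04011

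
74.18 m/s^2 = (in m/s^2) 74.18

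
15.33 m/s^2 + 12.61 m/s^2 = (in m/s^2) 27.94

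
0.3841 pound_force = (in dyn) 1.709e+05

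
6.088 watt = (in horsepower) 0.008164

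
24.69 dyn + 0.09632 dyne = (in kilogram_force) 2.528e-05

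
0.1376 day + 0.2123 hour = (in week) 0.02092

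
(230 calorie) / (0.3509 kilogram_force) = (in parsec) 9.063e-15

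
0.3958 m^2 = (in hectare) 3.958e-05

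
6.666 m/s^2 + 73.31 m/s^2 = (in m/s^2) 79.98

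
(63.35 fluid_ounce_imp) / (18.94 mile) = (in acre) 1.459e-11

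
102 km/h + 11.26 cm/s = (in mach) 0.08354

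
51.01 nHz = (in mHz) 5.101e-05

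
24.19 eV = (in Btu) 3.673e-21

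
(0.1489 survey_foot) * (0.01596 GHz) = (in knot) 1.408e+06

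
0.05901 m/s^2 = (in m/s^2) 0.05901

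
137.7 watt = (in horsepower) 0.1847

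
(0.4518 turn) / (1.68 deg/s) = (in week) 0.0001601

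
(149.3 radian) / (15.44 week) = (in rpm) 0.0001527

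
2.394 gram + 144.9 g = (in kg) 0.1473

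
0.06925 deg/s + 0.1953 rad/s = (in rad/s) 0.1965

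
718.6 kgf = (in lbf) 1584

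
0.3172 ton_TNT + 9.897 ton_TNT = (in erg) 4.274e+17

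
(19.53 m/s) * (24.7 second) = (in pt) 1.367e+06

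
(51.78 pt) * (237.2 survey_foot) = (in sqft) 14.22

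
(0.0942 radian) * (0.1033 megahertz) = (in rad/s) 9731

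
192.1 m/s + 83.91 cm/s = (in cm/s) 1.929e+04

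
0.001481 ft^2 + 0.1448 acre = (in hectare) 0.0586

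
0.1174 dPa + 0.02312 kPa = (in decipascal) 231.3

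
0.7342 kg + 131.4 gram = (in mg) 8.656e+05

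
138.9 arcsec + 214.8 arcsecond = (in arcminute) 5.895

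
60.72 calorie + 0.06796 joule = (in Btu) 0.2409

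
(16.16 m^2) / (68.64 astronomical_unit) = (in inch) 6.196e-11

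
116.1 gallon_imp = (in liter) 527.8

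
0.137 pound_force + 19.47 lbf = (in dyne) 8.722e+06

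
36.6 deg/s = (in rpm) 6.1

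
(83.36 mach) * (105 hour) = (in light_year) 1.134e-06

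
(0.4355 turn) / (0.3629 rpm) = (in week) 0.0001191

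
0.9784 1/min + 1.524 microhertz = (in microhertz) 1.631e+04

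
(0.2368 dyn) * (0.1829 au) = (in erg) 6.479e+11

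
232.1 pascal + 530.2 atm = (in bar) 537.2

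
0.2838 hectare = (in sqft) 3.055e+04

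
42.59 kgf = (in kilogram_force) 42.59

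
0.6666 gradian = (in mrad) 10.47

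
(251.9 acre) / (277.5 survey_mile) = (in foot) 7.489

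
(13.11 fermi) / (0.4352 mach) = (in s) 8.847e-17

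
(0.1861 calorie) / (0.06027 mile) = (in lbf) 0.001805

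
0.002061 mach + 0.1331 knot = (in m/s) 0.7702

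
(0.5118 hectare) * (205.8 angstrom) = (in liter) 0.1053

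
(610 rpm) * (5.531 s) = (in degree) 2.024e+04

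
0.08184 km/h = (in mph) 0.05085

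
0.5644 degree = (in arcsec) 2032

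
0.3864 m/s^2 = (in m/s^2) 0.3864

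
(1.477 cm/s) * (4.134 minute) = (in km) 0.003664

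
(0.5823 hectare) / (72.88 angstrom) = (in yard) 8.738e+11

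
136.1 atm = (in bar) 137.9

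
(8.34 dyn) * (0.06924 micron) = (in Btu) 5.473e-15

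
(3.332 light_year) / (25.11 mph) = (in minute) 4.68e+13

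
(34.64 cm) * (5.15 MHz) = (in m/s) 1.784e+06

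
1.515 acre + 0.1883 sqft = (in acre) 1.515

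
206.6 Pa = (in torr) 1.55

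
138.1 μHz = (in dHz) 0.001381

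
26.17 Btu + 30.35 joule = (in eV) 1.725e+23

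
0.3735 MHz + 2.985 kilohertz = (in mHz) 3.765e+08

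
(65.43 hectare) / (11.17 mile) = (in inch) 1433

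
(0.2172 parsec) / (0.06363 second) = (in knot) 2.047e+17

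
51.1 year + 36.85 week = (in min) 2.723e+07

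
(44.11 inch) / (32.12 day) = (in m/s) 4.037e-07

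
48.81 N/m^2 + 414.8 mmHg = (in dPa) 5.535e+05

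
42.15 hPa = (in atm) 0.0416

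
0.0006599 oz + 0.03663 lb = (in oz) 0.5867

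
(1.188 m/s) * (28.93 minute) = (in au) 1.378e-08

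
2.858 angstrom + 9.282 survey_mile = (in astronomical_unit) 9.985e-08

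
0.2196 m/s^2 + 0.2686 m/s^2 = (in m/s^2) 0.4882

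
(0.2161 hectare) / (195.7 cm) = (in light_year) 1.167e-13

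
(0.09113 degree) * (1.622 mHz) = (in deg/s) 0.0001478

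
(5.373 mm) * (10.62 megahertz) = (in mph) 1.276e+05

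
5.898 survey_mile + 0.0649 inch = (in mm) 9.492e+06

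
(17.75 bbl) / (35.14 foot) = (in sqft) 2.836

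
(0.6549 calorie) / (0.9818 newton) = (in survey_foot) 9.156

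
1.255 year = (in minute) 6.596e+05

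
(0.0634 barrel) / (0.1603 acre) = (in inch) 0.0006117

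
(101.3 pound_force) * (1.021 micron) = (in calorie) 0.00011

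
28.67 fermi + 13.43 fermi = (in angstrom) 0.000421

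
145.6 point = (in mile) 3.192e-05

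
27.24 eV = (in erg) 4.364e-11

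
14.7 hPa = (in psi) 0.2132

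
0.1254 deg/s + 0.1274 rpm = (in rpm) 0.1483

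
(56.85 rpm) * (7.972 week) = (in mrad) 2.87e+10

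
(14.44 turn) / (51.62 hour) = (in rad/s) 0.0004882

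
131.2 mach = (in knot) 8.684e+04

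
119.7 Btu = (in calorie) 3.018e+04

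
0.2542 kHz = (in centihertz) 2.542e+04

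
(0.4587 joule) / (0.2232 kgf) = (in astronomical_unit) 1.401e-12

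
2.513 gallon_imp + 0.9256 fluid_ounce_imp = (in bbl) 0.07202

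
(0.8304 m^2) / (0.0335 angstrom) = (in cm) 2.479e+13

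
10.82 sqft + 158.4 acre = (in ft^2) 6.9e+06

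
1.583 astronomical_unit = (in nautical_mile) 1.279e+08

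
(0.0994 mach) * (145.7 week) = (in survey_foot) 9.785e+09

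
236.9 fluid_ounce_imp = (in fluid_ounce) 227.6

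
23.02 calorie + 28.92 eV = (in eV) 6.012e+20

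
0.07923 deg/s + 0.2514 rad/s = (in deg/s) 14.48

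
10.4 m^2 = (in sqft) 111.9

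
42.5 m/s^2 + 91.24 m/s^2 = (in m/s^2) 133.7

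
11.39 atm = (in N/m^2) 1.154e+06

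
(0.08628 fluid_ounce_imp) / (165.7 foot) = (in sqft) 5.225e-07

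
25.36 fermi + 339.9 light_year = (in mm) 3.216e+21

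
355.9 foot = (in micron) 1.085e+08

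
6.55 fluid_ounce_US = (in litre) 0.1937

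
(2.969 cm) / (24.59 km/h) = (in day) 5.031e-08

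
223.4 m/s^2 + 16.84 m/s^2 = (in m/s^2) 240.2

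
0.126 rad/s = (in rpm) 1.203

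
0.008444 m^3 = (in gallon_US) 2.231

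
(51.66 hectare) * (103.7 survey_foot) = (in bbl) 1.027e+08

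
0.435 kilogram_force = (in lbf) 0.959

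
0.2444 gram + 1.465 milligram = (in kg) 0.0002459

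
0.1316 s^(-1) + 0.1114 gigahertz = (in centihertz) 1.114e+10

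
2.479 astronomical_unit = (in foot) 1.217e+12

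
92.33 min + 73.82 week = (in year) 1.416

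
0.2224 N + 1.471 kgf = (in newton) 14.65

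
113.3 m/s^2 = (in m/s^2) 113.3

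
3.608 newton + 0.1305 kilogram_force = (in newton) 4.888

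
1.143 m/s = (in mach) 0.003357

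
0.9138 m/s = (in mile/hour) 2.044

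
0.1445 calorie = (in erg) 6.046e+06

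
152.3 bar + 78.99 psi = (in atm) 155.7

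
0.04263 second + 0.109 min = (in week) 1.088e-05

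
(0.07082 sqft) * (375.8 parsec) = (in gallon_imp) 1.678e+19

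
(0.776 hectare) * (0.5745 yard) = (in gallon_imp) 8.967e+05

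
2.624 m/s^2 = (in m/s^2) 2.624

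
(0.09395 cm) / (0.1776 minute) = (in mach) 2.589e-07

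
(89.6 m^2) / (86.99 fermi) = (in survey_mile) 6.4e+11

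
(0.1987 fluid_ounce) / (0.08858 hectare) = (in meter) 6.634e-09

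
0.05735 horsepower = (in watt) 42.77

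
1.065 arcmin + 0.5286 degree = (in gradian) 0.6071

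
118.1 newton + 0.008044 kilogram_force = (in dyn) 1.182e+07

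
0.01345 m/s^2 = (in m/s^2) 0.01345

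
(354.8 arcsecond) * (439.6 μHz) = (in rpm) 7.221e-06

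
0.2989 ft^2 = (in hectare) 2.777e-06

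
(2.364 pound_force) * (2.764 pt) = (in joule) 0.01025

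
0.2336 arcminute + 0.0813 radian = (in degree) 4.662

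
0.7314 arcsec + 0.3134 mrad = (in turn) 5.044e-05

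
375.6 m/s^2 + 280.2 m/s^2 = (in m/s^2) 655.8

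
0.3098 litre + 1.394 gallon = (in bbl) 0.03514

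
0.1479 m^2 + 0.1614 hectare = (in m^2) 1614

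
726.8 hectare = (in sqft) 7.823e+07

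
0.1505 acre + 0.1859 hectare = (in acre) 0.6099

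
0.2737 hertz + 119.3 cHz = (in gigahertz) 1.467e-09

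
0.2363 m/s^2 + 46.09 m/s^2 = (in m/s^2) 46.33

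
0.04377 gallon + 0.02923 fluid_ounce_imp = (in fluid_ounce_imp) 5.861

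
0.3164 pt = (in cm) 0.01116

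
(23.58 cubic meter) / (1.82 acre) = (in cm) 0.3202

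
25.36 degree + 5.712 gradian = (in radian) 0.5323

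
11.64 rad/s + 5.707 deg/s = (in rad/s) 11.74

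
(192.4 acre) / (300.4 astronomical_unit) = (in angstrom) 173.3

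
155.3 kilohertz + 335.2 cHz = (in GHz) 0.0001553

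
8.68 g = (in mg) 8680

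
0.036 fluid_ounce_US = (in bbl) 6.696e-06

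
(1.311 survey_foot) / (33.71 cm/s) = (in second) 1.185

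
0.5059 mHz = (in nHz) 5.059e+05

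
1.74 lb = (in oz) 27.84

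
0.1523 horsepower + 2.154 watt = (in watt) 115.7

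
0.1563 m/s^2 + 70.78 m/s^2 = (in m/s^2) 70.94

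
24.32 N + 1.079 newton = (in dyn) 2.54e+06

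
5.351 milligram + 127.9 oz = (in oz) 127.9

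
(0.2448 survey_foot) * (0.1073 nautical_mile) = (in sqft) 159.6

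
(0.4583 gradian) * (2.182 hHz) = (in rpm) 15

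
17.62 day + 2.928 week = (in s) 3.293e+06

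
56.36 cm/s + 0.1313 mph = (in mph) 1.392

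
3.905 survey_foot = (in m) 1.19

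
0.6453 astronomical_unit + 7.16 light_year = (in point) 1.92e+20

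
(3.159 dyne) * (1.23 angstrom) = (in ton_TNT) 9.287e-25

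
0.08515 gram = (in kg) 8.515e-05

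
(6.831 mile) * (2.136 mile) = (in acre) 9338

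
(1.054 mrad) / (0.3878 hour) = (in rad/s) 7.55e-07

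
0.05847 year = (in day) 21.34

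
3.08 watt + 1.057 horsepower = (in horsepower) 1.061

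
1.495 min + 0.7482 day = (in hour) 17.98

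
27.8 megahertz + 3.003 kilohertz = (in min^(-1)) 1.668e+09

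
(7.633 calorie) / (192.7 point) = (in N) 469.8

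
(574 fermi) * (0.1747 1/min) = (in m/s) 1.671e-15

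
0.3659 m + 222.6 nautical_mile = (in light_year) 4.358e-11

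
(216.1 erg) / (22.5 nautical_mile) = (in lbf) 1.166e-10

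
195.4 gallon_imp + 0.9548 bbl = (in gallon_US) 274.8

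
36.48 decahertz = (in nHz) 3.648e+11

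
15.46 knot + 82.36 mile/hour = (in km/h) 161.2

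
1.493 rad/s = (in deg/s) 85.54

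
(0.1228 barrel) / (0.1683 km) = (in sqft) 0.001249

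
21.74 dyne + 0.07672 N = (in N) 0.07694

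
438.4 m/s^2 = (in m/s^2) 438.4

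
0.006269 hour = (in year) 7.156e-07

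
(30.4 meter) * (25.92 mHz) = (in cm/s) 78.8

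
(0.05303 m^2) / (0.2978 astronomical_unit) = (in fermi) 1190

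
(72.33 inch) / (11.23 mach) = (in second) 0.0004805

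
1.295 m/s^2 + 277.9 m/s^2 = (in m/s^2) 279.2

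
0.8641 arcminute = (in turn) 4e-05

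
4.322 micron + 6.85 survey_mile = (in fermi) 1.102e+19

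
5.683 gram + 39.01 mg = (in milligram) 5722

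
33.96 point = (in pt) 33.96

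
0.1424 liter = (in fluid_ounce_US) 4.815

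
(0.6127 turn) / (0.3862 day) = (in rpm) 0.001102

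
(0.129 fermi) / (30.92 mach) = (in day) 1.418e-25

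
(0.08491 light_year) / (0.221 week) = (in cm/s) 6.01e+11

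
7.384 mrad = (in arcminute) 25.38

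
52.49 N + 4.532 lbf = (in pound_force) 16.33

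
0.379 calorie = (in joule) 1.586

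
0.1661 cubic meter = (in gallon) 43.88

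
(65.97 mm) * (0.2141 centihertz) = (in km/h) 0.0005085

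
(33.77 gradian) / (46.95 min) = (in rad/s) 0.0001883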